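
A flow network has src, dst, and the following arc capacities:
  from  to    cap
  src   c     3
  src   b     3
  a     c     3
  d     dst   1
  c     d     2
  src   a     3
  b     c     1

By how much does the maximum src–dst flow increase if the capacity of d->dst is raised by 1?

1

Original max flow = 1.
After raising cap(d->dst), augmenting paths through that edge carry 1 more unit.
New max flow = 2. Increase = 1.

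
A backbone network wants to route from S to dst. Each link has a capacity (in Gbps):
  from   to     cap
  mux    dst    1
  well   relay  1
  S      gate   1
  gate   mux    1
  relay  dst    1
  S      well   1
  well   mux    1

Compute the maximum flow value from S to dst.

2

Augment S->well->relay->dst: bottleneck 1. Total 1.
Augment S->gate->mux->dst: bottleneck 1. Total 2.
No augmenting path remains in the residual graph.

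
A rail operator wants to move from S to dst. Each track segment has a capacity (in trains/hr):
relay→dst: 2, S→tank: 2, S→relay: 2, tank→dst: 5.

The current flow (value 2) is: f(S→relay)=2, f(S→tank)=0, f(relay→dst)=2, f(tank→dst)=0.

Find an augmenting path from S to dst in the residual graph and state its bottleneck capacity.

S→tank→dst, bottleneck 2

Residual along S→tank→dst: S→tank: 2, tank→dst: 5.
Bottleneck = min = 2.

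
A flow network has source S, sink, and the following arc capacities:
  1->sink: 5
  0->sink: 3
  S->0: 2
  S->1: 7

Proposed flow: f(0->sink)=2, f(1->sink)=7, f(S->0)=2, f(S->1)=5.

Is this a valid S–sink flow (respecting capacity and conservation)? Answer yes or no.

No

Capacity violated on 1->sink: flow 7 > capacity 5.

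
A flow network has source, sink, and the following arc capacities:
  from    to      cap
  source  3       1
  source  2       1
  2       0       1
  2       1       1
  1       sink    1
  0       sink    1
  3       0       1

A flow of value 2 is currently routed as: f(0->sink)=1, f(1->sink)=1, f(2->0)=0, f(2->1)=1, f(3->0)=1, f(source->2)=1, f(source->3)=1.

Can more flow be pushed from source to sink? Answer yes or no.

Residual reachable from source: {source}; sink is not reachable.
Saturated cut: source->2, source->3 with total capacity 2 = current flow value. Flow is maximum.

No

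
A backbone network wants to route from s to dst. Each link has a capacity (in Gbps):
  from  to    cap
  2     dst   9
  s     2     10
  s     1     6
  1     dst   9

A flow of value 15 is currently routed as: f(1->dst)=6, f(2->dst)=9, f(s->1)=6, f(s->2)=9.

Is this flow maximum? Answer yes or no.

Yes

Residual reachable from s: {2, s}; dst is not reachable.
Saturated cut: s->1, 2->dst with total capacity 15 = current flow value. Flow is maximum.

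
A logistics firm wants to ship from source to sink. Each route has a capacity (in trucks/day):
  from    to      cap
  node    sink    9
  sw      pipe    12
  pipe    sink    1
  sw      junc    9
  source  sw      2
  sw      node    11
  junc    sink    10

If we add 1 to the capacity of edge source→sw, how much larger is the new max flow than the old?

1

Original max flow = 2.
After raising cap(source→sw), augmenting paths through that edge carry 1 more unit.
New max flow = 3. Increase = 1.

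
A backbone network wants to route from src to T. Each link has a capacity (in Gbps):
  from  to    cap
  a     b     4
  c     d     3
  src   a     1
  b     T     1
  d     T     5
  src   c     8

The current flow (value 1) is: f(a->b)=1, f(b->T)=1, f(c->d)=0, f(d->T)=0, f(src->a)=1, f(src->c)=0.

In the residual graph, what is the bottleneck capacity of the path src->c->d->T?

3

Residual capacities along the path: src->c: 8, c->d: 3, d->T: 5.
Minimum is 3.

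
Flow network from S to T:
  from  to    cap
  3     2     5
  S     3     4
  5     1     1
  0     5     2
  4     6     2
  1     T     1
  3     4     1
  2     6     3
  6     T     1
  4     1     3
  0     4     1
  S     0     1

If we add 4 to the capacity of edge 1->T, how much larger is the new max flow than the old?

1

Original max flow = 2.
After raising cap(1->T), augmenting paths through that edge carry 1 more unit.
New max flow = 3. Increase = 1.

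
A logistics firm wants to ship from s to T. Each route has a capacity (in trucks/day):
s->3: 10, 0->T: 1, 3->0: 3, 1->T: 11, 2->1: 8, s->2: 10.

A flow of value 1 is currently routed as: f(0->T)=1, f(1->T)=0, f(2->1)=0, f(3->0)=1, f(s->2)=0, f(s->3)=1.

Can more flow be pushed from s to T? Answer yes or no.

Residual path s->2->1->T has bottleneck 8 > 0.
Pushing 8 along it raises the flow to 9, so the given flow is not maximum.

Yes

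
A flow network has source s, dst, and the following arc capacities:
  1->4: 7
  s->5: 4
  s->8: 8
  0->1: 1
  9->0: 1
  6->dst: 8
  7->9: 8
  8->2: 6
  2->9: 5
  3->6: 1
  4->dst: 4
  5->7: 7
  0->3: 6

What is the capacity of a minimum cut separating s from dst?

Max flow = 1 (via 1 augmenting path).
In the residual at optimum, the set reachable from s is {2, 5, 7, 8, 9, s}.
Cut edges: 9->0 (cap 1). Sum = 1.

1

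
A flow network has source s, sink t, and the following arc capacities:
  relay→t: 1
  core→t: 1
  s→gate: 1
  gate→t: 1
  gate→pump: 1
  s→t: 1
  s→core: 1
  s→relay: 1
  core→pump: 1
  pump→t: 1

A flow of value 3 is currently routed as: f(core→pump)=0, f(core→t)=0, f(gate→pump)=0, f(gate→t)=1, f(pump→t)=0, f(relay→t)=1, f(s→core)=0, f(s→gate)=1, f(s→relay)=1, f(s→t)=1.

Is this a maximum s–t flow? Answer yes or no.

No

Residual path s→core→t has bottleneck 1 > 0.
Pushing 1 along it raises the flow to 4, so the given flow is not maximum.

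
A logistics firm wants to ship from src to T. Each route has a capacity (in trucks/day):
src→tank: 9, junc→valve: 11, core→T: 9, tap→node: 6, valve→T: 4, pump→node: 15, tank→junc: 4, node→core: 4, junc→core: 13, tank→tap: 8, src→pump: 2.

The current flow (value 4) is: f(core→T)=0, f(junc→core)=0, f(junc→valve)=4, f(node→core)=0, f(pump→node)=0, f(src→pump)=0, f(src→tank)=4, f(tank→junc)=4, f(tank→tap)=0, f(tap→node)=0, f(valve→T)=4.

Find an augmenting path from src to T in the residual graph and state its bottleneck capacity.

src→pump→node→core→T, bottleneck 2

Residual along src→pump→node→core→T: src→pump: 2, pump→node: 15, node→core: 4, core→T: 9.
Bottleneck = min = 2.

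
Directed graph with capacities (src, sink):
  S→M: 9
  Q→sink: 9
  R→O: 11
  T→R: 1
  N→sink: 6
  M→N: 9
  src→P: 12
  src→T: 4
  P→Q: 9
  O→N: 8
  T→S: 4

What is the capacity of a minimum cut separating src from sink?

13

Max flow = 13 (via 3 augmenting paths).
In the residual at optimum, the set reachable from src is {P, src}.
Cut edges: P→Q (cap 9), src→T (cap 4). Sum = 13.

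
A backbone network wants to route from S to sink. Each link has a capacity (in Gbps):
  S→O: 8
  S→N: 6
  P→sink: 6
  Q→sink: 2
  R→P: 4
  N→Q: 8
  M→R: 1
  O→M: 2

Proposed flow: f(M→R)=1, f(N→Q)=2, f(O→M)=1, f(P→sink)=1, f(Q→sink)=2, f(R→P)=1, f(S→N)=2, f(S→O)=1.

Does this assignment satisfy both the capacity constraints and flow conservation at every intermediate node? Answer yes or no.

Every edge has 0 ≤ f(e) ≤ cap(e).
At each intermediate node, inflow equals outflow.

Yes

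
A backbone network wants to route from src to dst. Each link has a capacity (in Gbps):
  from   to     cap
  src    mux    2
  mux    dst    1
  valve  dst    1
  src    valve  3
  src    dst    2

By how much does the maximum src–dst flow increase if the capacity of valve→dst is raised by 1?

Original max flow = 4.
After raising cap(valve→dst), augmenting paths through that edge carry 1 more unit.
New max flow = 5. Increase = 1.

1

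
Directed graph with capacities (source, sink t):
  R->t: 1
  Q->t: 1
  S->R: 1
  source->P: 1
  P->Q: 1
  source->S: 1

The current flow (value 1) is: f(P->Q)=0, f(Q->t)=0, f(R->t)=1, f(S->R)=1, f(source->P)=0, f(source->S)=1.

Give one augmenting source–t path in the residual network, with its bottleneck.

Residual along source->P->Q->t: source->P: 1, P->Q: 1, Q->t: 1.
Bottleneck = min = 1.

source->P->Q->t, bottleneck 1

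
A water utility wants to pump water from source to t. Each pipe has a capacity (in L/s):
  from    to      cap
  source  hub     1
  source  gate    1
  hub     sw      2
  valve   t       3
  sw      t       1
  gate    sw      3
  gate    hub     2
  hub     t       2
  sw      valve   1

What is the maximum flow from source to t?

Augment source->hub->t: bottleneck 1. Total 1.
Augment source->gate->hub->t: bottleneck 1. Total 2.
No augmenting path remains in the residual graph.

2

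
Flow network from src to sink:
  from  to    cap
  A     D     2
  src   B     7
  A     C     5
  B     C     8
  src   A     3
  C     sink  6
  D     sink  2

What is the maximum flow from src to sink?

Augment src->A->D->sink: bottleneck 2. Total 2.
Augment src->A->C->sink: bottleneck 1. Total 3.
Augment src->B->C->sink: bottleneck 5. Total 8.
No augmenting path remains in the residual graph.

8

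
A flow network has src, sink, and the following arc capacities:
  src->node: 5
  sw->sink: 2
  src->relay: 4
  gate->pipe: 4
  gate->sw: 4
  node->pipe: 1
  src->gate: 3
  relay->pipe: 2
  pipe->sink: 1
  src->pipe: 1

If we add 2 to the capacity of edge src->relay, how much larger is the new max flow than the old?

0

Original max flow = 3.
Edge src->relay does not cross the min cut (source side {gate, node, pipe, relay, src, sw}), so extra capacity there cannot help.
New max flow = 3. Increase = 0.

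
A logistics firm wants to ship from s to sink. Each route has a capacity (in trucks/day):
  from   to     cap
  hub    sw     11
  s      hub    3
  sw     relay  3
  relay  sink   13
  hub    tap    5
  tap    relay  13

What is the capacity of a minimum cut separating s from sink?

3

Max flow = 3 (via 1 augmenting path).
In the residual at optimum, the set reachable from s is {s}.
Cut edges: s->hub (cap 3). Sum = 3.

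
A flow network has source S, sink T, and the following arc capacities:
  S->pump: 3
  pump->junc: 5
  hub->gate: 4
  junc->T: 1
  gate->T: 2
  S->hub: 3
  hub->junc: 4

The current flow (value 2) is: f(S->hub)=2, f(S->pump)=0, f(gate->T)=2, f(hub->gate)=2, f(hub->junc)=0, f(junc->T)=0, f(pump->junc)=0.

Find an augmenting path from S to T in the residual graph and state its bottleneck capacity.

S->hub->junc->T, bottleneck 1

Residual along S->hub->junc->T: S->hub: 1, hub->junc: 4, junc->T: 1.
Bottleneck = min = 1.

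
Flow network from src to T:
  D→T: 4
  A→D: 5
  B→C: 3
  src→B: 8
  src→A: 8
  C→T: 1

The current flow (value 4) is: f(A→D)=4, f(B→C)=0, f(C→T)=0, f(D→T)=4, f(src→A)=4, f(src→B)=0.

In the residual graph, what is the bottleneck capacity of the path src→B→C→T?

1

Residual capacities along the path: src→B: 8, B→C: 3, C→T: 1.
Minimum is 1.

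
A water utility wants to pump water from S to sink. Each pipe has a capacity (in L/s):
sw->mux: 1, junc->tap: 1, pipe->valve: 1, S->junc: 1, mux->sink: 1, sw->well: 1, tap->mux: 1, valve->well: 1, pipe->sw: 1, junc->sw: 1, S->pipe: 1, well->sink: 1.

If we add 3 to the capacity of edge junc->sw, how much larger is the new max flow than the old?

0

Original max flow = 2.
Edge junc->sw does not cross the min cut (source side {S}), so extra capacity there cannot help.
New max flow = 2. Increase = 0.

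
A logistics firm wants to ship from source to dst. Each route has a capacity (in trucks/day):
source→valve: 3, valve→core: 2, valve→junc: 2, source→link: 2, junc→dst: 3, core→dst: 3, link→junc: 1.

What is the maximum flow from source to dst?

Augment source→link→junc→dst: bottleneck 1. Total 1.
Augment source→valve→junc→dst: bottleneck 2. Total 3.
Augment source→valve→core→dst: bottleneck 1. Total 4.
No augmenting path remains in the residual graph.

4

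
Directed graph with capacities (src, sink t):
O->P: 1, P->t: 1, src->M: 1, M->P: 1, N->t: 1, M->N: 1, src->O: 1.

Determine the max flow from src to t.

Augment src->M->N->t: bottleneck 1. Total 1.
Augment src->O->P->t: bottleneck 1. Total 2.
No augmenting path remains in the residual graph.

2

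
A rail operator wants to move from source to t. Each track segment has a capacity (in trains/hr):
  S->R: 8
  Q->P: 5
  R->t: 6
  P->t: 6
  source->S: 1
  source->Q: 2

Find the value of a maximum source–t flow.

Augment source->S->R->t: bottleneck 1. Total 1.
Augment source->Q->P->t: bottleneck 2. Total 3.
No augmenting path remains in the residual graph.

3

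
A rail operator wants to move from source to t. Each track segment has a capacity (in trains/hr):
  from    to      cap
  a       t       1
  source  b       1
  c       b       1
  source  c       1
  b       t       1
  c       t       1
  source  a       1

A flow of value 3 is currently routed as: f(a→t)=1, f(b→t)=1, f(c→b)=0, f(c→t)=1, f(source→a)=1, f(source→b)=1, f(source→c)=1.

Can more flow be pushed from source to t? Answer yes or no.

No

Residual reachable from source: {source}; t is not reachable.
Saturated cut: source→c, source→b, source→a with total capacity 3 = current flow value. Flow is maximum.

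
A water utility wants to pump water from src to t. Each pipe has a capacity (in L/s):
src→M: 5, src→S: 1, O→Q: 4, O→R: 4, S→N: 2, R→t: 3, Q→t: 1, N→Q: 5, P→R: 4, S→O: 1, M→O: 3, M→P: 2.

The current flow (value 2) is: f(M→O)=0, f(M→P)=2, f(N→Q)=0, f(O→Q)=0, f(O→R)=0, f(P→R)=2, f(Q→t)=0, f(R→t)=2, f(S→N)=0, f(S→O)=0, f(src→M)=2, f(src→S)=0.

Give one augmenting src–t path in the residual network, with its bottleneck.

Residual along src→M→O→R→t: src→M: 3, M→O: 3, O→R: 4, R→t: 1.
Bottleneck = min = 1.

src→M→O→R→t, bottleneck 1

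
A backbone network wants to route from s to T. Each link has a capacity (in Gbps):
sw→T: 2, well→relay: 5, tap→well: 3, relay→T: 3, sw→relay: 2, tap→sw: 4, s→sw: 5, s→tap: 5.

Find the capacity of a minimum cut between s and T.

5

Max flow = 5 (via 3 augmenting paths).
In the residual at optimum, the set reachable from s is {relay, s, sw, tap, well}.
Cut edges: sw→T (cap 2), relay→T (cap 3). Sum = 5.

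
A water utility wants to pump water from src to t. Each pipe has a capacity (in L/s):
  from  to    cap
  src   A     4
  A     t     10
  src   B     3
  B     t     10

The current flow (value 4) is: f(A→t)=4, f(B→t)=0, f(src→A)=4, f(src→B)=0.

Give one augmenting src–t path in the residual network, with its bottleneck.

src→B→t, bottleneck 3

Residual along src→B→t: src→B: 3, B→t: 10.
Bottleneck = min = 3.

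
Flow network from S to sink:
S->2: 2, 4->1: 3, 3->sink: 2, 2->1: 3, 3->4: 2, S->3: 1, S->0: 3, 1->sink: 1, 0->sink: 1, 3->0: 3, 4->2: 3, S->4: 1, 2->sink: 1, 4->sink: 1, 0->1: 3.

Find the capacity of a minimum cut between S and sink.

Max flow = 5 (via 5 augmenting paths).
In the residual at optimum, the set reachable from S is {0, 1, 2, S}.
Cut edges: S->3 (cap 1), S->4 (cap 1), 0->sink (cap 1), 2->sink (cap 1), 1->sink (cap 1). Sum = 5.

5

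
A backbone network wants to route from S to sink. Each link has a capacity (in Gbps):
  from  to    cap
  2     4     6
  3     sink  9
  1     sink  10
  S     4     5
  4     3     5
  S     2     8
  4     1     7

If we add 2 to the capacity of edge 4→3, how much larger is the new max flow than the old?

0

Original max flow = 11.
Edge 4→3 does not cross the min cut (source side {2, S}), so extra capacity there cannot help.
New max flow = 11. Increase = 0.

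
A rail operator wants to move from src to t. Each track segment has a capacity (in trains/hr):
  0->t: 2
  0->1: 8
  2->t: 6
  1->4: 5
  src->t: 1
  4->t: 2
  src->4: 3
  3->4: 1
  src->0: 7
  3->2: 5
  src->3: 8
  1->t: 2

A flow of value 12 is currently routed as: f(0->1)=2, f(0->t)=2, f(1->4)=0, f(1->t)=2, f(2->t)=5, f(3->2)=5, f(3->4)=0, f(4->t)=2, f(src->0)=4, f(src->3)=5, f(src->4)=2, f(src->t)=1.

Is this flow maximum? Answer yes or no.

Residual reachable from src: {0, 1, 3, 4, src}; t is not reachable.
Saturated cut: src->t, 3->2, 0->t, 1->t, 4->t with total capacity 12 = current flow value. Flow is maximum.

Yes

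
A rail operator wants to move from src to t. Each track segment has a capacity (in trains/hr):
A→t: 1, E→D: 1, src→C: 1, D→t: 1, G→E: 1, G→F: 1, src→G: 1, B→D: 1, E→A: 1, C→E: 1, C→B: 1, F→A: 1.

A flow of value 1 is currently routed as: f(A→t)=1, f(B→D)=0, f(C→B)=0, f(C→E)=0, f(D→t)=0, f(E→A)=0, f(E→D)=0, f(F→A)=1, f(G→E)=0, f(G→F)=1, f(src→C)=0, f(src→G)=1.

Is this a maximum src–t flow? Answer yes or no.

No

Residual path src→C→E→D→t has bottleneck 1 > 0.
Pushing 1 along it raises the flow to 2, so the given flow is not maximum.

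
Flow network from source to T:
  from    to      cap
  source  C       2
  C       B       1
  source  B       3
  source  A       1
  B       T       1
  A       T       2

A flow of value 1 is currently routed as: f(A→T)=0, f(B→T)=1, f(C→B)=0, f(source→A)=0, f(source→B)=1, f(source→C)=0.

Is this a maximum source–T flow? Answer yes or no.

Residual path source→A→T has bottleneck 1 > 0.
Pushing 1 along it raises the flow to 2, so the given flow is not maximum.

No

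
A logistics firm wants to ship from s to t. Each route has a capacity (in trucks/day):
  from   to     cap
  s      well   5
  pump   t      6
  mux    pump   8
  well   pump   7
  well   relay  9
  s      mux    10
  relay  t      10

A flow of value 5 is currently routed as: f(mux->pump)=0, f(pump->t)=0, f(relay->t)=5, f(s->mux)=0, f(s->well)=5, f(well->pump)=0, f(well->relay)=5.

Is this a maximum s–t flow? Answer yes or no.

No

Residual path s->mux->pump->t has bottleneck 6 > 0.
Pushing 6 along it raises the flow to 11, so the given flow is not maximum.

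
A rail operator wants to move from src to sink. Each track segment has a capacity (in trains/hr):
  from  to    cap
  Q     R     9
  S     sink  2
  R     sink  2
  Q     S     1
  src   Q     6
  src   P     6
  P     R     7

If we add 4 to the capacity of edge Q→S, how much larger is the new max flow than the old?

1

Original max flow = 3.
After raising cap(Q→S), augmenting paths through that edge carry 1 more unit.
New max flow = 4. Increase = 1.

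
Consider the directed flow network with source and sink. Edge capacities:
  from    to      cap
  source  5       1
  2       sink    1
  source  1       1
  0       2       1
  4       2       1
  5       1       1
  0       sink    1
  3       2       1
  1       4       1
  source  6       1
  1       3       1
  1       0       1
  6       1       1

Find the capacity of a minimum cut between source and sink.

2

Max flow = 2 (via 2 augmenting paths).
In the residual at optimum, the set reachable from source is {1, 2, 3, 4, 5, 6, source}.
Cut edges: 1->0 (cap 1), 2->sink (cap 1). Sum = 2.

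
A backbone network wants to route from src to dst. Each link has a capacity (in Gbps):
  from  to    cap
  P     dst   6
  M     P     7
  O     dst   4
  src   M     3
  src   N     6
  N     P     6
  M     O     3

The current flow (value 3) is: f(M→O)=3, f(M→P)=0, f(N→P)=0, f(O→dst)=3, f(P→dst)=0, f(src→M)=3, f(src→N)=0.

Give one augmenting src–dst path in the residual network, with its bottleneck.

src→N→P→dst, bottleneck 6

Residual along src→N→P→dst: src→N: 6, N→P: 6, P→dst: 6.
Bottleneck = min = 6.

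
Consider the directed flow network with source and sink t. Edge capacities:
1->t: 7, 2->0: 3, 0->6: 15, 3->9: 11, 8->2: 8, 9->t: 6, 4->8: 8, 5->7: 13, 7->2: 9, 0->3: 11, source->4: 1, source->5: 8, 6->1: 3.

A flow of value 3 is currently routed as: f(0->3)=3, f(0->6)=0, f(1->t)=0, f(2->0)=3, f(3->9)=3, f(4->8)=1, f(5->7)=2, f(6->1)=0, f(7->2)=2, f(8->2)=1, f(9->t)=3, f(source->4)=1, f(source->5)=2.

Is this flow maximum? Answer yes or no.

Residual reachable from source: {2, 4, 5, 7, 8, source}; t is not reachable.
Saturated cut: 2->0 with total capacity 3 = current flow value. Flow is maximum.

Yes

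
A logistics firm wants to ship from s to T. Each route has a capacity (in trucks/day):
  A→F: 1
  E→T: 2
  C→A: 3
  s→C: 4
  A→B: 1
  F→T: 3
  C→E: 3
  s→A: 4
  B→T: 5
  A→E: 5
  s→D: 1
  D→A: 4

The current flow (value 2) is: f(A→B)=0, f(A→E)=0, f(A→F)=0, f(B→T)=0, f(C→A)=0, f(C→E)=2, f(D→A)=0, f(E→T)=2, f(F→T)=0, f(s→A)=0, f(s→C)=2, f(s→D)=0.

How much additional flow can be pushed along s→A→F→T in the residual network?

Residual capacities along the path: s→A: 4, A→F: 1, F→T: 3.
Minimum is 1.

1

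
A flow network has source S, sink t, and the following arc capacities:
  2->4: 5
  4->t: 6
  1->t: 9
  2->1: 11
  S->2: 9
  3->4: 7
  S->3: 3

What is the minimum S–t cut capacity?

Max flow = 12 (via 3 augmenting paths).
In the residual at optimum, the set reachable from S is {S}.
Cut edges: S->3 (cap 3), S->2 (cap 9). Sum = 12.

12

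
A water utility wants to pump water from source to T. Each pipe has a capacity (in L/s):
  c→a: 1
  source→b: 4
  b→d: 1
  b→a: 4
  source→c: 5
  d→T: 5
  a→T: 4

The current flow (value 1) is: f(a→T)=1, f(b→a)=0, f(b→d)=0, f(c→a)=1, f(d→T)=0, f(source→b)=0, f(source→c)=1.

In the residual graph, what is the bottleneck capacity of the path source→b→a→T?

3

Residual capacities along the path: source→b: 4, b→a: 4, a→T: 3.
Minimum is 3.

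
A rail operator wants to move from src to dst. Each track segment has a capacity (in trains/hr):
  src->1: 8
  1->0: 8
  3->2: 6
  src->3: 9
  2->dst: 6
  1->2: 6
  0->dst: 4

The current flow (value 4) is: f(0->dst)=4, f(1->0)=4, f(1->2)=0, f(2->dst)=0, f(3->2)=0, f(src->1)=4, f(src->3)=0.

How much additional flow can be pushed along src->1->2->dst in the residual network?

Residual capacities along the path: src->1: 4, 1->2: 6, 2->dst: 6.
Minimum is 4.

4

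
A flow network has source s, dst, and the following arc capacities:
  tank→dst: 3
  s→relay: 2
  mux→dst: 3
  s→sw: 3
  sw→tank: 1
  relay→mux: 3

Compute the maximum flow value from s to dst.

3

Augment s→sw→tank→dst: bottleneck 1. Total 1.
Augment s→relay→mux→dst: bottleneck 2. Total 3.
No augmenting path remains in the residual graph.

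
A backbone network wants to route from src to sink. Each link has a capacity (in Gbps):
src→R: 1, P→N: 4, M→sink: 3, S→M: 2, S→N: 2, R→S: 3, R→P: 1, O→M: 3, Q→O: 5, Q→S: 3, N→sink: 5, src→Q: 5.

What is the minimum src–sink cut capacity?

6

Max flow = 6 (via 3 augmenting paths).
In the residual at optimum, the set reachable from src is {src}.
Cut edges: src→Q (cap 5), src→R (cap 1). Sum = 6.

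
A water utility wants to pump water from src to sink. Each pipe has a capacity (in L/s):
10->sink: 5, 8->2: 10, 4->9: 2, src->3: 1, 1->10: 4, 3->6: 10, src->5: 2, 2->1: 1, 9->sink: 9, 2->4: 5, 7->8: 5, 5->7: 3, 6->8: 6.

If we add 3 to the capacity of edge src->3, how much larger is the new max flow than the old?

0

Original max flow = 3.
Even with extra capacity on src->3, another cut of capacity 3 remains binding.
New max flow = 3. Increase = 0.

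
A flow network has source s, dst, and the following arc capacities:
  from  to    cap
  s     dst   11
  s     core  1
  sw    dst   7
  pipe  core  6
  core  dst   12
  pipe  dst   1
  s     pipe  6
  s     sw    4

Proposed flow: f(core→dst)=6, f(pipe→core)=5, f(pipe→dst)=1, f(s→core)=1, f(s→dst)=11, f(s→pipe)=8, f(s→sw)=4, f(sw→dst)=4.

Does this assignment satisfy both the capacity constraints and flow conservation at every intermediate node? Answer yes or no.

No

Capacity violated on s→pipe: flow 8 > capacity 6.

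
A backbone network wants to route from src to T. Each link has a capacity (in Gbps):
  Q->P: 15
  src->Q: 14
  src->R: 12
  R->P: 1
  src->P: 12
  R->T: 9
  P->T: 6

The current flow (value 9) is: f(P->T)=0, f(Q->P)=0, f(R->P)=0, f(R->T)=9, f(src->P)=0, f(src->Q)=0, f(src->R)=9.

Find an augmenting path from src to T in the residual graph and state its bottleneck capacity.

src->P->T, bottleneck 6

Residual along src->P->T: src->P: 12, P->T: 6.
Bottleneck = min = 6.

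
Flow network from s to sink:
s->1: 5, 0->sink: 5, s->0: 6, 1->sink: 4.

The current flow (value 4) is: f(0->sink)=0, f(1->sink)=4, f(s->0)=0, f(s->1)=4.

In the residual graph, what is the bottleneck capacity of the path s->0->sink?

Residual capacities along the path: s->0: 6, 0->sink: 5.
Minimum is 5.

5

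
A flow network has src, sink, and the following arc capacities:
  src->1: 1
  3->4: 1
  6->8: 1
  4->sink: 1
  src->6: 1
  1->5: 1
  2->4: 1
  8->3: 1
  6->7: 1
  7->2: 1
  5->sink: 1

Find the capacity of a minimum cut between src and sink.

Max flow = 2 (via 2 augmenting paths).
In the residual at optimum, the set reachable from src is {src}.
Cut edges: src->6 (cap 1), src->1 (cap 1). Sum = 2.

2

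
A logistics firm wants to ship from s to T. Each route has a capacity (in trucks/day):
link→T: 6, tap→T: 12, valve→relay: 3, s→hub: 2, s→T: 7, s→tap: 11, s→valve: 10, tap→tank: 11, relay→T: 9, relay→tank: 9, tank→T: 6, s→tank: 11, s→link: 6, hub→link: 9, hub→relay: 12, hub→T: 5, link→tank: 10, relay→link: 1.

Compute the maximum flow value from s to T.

Augment s→T: bottleneck 7. Total 7.
Augment s→hub→T: bottleneck 2. Total 9.
Augment s→tap→T: bottleneck 11. Total 20.
Augment s→link→T: bottleneck 6. Total 26.
Augment s→tank→T: bottleneck 6. Total 32.
Augment s→valve→relay→T: bottleneck 3. Total 35.
No augmenting path remains in the residual graph.

35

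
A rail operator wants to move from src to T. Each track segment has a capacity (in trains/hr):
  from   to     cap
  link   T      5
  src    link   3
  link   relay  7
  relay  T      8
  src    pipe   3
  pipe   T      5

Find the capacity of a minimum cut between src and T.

Max flow = 6 (via 2 augmenting paths).
In the residual at optimum, the set reachable from src is {src}.
Cut edges: src->link (cap 3), src->pipe (cap 3). Sum = 6.

6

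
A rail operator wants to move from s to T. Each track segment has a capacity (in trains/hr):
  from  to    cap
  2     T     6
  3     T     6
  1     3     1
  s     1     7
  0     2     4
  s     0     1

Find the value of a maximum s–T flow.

2

Augment s→1→3→T: bottleneck 1. Total 1.
Augment s→0→2→T: bottleneck 1. Total 2.
No augmenting path remains in the residual graph.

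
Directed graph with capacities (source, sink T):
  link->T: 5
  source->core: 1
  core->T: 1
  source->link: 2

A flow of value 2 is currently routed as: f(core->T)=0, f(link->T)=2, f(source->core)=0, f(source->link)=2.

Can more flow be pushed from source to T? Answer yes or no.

Yes

Residual path source->core->T has bottleneck 1 > 0.
Pushing 1 along it raises the flow to 3, so the given flow is not maximum.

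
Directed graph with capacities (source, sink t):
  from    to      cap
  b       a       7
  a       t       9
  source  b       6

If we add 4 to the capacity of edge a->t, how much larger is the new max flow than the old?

Original max flow = 6.
Edge a->t does not cross the min cut (source side {source}), so extra capacity there cannot help.
New max flow = 6. Increase = 0.

0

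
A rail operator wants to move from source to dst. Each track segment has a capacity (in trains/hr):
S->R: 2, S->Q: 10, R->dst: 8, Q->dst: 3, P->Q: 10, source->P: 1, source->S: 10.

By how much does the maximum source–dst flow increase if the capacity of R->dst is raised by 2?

0

Original max flow = 5.
Edge R->dst does not cross the min cut (source side {P, Q, S, source}), so extra capacity there cannot help.
New max flow = 5. Increase = 0.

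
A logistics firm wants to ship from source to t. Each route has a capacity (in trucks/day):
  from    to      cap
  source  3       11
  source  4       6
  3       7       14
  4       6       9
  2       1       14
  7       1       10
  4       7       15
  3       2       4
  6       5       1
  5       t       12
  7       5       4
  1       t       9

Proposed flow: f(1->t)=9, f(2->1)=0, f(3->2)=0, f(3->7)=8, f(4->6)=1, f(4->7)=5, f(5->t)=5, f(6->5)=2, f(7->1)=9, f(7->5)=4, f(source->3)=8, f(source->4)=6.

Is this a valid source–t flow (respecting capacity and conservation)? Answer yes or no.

No

Capacity violated on 6->5: flow 2 > capacity 1.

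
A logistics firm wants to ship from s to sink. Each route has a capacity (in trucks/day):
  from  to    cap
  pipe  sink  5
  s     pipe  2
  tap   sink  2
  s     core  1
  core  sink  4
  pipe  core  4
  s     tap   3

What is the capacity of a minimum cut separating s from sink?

Max flow = 5 (via 3 augmenting paths).
In the residual at optimum, the set reachable from s is {s, tap}.
Cut edges: s→pipe (cap 2), s→core (cap 1), tap→sink (cap 2). Sum = 5.

5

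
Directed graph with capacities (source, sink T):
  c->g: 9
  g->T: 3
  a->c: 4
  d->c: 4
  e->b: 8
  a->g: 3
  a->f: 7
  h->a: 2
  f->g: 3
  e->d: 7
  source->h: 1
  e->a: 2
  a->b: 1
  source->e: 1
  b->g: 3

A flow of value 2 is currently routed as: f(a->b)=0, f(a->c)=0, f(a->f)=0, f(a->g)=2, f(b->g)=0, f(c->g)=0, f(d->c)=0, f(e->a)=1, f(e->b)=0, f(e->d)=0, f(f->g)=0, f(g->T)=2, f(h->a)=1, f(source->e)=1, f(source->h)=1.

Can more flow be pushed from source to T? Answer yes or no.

Residual reachable from source: {source}; T is not reachable.
Saturated cut: source->e, source->h with total capacity 2 = current flow value. Flow is maximum.

No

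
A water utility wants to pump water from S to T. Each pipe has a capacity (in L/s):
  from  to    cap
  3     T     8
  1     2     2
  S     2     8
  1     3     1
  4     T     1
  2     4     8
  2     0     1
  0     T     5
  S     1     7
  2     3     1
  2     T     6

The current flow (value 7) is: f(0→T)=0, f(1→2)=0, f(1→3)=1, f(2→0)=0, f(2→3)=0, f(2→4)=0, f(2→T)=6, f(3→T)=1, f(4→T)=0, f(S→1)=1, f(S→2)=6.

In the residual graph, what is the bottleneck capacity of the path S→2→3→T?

Residual capacities along the path: S→2: 2, 2→3: 1, 3→T: 7.
Minimum is 1.

1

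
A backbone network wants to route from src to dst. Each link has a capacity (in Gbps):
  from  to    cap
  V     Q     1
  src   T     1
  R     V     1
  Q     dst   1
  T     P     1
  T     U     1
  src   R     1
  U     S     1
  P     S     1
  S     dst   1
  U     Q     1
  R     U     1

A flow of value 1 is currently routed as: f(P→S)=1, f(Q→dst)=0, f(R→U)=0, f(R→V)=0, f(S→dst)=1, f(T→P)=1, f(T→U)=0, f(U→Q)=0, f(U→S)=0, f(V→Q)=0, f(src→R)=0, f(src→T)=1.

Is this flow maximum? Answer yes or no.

Residual path src→R→U→Q→dst has bottleneck 1 > 0.
Pushing 1 along it raises the flow to 2, so the given flow is not maximum.

No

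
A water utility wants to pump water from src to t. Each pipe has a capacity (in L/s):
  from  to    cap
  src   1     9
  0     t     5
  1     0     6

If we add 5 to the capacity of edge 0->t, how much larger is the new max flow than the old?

Original max flow = 5.
After raising cap(0->t), augmenting paths through that edge carry 1 more unit.
New max flow = 6. Increase = 1.

1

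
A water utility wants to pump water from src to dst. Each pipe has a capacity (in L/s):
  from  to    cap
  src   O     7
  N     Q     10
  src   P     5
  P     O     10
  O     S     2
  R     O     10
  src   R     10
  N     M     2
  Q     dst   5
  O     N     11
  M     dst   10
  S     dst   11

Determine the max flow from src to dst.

9

Augment src->O->S->dst: bottleneck 2. Total 2.
Augment src->O->N->M->dst: bottleneck 2. Total 4.
Augment src->O->N->Q->dst: bottleneck 3. Total 7.
Augment src->P->O->N->Q->dst: bottleneck 2. Total 9.
No augmenting path remains in the residual graph.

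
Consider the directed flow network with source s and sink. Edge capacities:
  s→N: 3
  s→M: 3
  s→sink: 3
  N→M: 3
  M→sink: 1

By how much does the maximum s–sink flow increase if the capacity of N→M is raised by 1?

0

Original max flow = 4.
Edge N→M does not cross the min cut (source side {M, N, s}), so extra capacity there cannot help.
New max flow = 4. Increase = 0.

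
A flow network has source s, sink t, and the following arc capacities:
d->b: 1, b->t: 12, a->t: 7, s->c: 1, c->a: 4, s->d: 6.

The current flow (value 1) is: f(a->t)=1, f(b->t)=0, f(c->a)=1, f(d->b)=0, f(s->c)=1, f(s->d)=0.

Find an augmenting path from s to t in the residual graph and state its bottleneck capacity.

s->d->b->t, bottleneck 1

Residual along s->d->b->t: s->d: 6, d->b: 1, b->t: 12.
Bottleneck = min = 1.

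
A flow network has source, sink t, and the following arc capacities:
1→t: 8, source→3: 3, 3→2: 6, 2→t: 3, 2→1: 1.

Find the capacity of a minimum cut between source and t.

3

Max flow = 3 (via 1 augmenting path).
In the residual at optimum, the set reachable from source is {source}.
Cut edges: source→3 (cap 3). Sum = 3.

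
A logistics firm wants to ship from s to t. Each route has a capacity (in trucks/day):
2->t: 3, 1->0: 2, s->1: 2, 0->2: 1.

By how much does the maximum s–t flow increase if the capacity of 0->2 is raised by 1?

1

Original max flow = 1.
After raising cap(0->2), augmenting paths through that edge carry 1 more unit.
New max flow = 2. Increase = 1.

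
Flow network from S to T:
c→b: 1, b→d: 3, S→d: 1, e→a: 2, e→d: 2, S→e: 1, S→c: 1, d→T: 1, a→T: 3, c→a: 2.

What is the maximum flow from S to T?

3

Augment S→d→T: bottleneck 1. Total 1.
Augment S→c→a→T: bottleneck 1. Total 2.
Augment S→e→a→T: bottleneck 1. Total 3.
No augmenting path remains in the residual graph.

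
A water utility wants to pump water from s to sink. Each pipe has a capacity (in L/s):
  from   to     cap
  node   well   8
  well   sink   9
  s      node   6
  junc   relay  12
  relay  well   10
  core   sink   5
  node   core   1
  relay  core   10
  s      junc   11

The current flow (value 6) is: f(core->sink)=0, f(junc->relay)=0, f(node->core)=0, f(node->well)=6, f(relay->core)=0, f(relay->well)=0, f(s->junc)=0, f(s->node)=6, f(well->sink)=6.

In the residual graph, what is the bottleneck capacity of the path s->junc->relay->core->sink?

5

Residual capacities along the path: s->junc: 11, junc->relay: 12, relay->core: 10, core->sink: 5.
Minimum is 5.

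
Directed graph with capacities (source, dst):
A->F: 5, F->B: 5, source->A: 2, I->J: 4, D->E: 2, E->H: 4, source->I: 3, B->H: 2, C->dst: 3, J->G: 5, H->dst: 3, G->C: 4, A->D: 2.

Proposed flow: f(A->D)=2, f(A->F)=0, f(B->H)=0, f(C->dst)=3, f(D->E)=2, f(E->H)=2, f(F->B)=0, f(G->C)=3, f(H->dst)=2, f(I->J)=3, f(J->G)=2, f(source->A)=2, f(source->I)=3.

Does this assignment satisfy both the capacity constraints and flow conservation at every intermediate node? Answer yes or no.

No

Conservation fails at J: inflow 3 ≠ outflow 2.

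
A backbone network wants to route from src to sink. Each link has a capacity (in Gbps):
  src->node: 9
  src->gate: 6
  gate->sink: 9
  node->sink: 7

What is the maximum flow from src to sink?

Augment src->gate->sink: bottleneck 6. Total 6.
Augment src->node->sink: bottleneck 7. Total 13.
No augmenting path remains in the residual graph.

13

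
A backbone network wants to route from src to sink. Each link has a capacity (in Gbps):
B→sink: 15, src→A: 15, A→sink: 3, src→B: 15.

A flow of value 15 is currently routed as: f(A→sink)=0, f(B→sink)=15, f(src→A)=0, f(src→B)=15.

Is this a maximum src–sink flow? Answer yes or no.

No

Residual path src→A→sink has bottleneck 3 > 0.
Pushing 3 along it raises the flow to 18, so the given flow is not maximum.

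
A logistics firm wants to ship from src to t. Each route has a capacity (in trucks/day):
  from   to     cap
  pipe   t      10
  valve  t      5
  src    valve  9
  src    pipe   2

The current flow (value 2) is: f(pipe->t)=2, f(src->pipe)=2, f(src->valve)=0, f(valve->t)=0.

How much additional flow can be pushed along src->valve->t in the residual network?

Residual capacities along the path: src->valve: 9, valve->t: 5.
Minimum is 5.

5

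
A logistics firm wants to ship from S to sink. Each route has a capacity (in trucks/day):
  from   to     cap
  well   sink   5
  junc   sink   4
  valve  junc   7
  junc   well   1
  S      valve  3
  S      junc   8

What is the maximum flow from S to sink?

Augment S→junc→sink: bottleneck 4. Total 4.
Augment S→junc→well→sink: bottleneck 1. Total 5.
No augmenting path remains in the residual graph.

5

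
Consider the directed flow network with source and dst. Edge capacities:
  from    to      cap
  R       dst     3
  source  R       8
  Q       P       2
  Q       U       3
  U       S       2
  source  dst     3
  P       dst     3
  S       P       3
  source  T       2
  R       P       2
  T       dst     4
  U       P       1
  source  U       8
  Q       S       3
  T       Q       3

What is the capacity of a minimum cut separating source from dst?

11

Max flow = 11 (via 5 augmenting paths).
In the residual at optimum, the set reachable from source is {P, R, S, U, source}.
Cut edges: source->T (cap 2), source->dst (cap 3), R->dst (cap 3), P->dst (cap 3). Sum = 11.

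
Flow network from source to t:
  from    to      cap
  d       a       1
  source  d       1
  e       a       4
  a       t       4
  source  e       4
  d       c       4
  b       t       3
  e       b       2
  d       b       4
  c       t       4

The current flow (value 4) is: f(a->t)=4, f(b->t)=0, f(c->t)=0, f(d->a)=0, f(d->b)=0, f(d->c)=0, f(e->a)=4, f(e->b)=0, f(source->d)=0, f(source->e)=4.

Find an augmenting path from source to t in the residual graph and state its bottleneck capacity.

Residual along source->d->b->t: source->d: 1, d->b: 4, b->t: 3.
Bottleneck = min = 1.

source->d->b->t, bottleneck 1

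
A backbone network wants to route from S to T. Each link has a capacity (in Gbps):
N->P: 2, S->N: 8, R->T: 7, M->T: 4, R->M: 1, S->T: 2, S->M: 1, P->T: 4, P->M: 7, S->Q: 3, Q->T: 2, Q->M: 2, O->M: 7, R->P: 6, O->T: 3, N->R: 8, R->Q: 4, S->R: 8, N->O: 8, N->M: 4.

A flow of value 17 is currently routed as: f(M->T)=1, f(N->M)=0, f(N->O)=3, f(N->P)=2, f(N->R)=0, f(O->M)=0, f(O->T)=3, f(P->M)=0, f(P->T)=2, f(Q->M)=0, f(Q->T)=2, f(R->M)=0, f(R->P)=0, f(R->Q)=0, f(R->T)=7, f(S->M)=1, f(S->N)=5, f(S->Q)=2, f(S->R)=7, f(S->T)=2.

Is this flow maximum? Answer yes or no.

No

Residual path S->N->M->T has bottleneck 3 > 0.
Pushing 3 along it raises the flow to 20, so the given flow is not maximum.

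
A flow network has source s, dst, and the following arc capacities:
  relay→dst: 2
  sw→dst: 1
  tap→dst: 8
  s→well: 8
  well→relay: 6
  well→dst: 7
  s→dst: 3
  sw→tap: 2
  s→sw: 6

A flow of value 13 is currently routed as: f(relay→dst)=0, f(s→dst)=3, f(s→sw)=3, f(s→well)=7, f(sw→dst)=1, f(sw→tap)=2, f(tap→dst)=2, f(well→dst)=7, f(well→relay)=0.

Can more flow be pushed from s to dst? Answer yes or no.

Residual path s→well→relay→dst has bottleneck 1 > 0.
Pushing 1 along it raises the flow to 14, so the given flow is not maximum.

Yes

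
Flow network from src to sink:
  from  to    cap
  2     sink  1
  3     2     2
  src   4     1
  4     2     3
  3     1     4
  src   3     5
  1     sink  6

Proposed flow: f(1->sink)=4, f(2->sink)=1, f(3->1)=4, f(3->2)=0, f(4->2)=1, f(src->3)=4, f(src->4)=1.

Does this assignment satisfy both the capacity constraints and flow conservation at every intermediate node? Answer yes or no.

Every edge has 0 ≤ f(e) ≤ cap(e).
At each intermediate node, inflow equals outflow.

Yes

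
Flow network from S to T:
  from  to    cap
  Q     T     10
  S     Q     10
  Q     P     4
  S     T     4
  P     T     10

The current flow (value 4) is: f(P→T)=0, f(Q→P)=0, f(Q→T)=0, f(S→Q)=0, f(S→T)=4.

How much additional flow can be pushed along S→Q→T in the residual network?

Residual capacities along the path: S→Q: 10, Q→T: 10.
Minimum is 10.

10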